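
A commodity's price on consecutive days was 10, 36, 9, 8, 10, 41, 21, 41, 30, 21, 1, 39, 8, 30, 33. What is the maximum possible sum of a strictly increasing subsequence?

Let S[i] be the best sum of a strictly increasing subsequence ending at i:
i:       1   2   3   4   5   6   7   8   9  10  11  12  13  14  15
a[i]:   10  36   9   8  10  41  21  41  30  21   1  39   8  30  33
S:      10  46   9   8  19  87  40  87  70  40   1 109   9  70 103
Maximum is 109 (e.g. 9 + 10 + 21 + 30 + 39).

109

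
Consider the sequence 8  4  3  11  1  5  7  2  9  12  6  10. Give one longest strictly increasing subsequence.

4, 5, 7, 9, 12

Patience tails give the LIS length; then backtrack through the dp parents:
8 → extends → [8]
4 → replaces 8 → [4]
3 → replaces 4 → [3]
11 → extends → [3, 11]
1 → replaces 3 → [1, 11]
5 → replaces 11 → [1, 5]
7 → extends → [1, 5, 7]
2 → replaces 5 → [1, 2, 7]
9 → extends → [1, 2, 7, 9]
12 → extends → [1, 2, 7, 9, 12]
6 → replaces 7 → [1, 2, 6, 9, 12]
10 → replaces 12 → [1, 2, 6, 9, 10]
Length 5; one witness is 4, 5, 7, 9, 12.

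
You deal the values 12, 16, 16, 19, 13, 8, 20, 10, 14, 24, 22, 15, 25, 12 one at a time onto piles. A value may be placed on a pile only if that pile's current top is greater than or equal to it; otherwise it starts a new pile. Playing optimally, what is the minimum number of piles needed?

Place each on the leftmost legal pile:
12 → new pile 1 (tops now [12])
16 → new pile 2 (tops now [12, 16])
16 → pile 2 (tops now [12, 16])
19 → new pile 3 (tops now [12, 16, 19])
13 → pile 2 (tops now [12, 13, 19])
8 → pile 1 (tops now [8, 13, 19])
20 → new pile 4 (tops now [8, 13, 19, 20])
10 → pile 2 (tops now [8, 10, 19, 20])
14 → pile 3 (tops now [8, 10, 14, 20])
24 → new pile 5 (tops now [8, 10, 14, 20, 24])
22 → pile 5 (tops now [8, 10, 14, 20, 22])
15 → pile 4 (tops now [8, 10, 14, 15, 22])
25 → new pile 6 (tops now [8, 10, 14, 15, 22, 25])
12 → pile 3 (tops now [8, 10, 12, 15, 22, 25])
Six piles.

6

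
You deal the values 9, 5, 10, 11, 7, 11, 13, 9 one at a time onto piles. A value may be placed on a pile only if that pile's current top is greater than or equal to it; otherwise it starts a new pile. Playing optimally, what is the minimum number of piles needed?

4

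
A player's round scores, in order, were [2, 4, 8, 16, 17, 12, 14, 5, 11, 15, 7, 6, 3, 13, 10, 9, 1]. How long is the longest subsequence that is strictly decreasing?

7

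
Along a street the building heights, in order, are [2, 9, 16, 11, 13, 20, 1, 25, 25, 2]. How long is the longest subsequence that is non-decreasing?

Track the smallest tail for each achievable length (allowing ties):
2 → extends → [2]
9 → extends → [2, 9]
16 → extends → [2, 9, 16]
11 → replaces 16 → [2, 9, 11]
13 → extends → [2, 9, 11, 13]
20 → extends → [2, 9, 11, 13, 20]
1 → replaces 2 → [1, 9, 11, 13, 20]
25 → extends → [1, 9, 11, 13, 20, 25]
25 → extends → [1, 9, 11, 13, 20, 25, 25]
2 → replaces 9 → [1, 2, 11, 13, 20, 25, 25]
Seven tails, so the longest non-decreasing subsequence has length 7 (e.g. 2, 9, 11, 13, 20, 25, 25).

7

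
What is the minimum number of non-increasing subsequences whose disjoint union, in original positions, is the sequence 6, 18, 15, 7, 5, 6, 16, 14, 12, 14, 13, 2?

4

Place each on the leftmost legal pile:
6 → new pile 1 (tops now [6])
18 → new pile 2 (tops now [6, 18])
15 → pile 2 (tops now [6, 15])
7 → pile 2 (tops now [6, 7])
5 → pile 1 (tops now [5, 7])
6 → pile 2 (tops now [5, 6])
16 → new pile 3 (tops now [5, 6, 16])
14 → pile 3 (tops now [5, 6, 14])
12 → pile 3 (tops now [5, 6, 12])
14 → new pile 4 (tops now [5, 6, 12, 14])
13 → pile 4 (tops now [5, 6, 12, 13])
2 → pile 1 (tops now [2, 6, 12, 13])
Four piles.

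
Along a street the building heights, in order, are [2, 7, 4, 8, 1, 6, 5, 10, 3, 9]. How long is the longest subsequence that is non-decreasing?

4

Let dp[i] be the length of the longest such subsequence ending at index i:
i:      1  2  3  4  5  6  7  8  9 10
a[i]:   2  7  4  8  1  6  5 10  3  9
dp:     1  2  2  3  1  3  3  4  2  4
Maximum dp value is 4.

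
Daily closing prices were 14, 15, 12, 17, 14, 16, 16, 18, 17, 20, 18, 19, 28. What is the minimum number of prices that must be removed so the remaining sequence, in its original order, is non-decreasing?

5

Fewest deletions = n − (longest non-decreasing subsequence).
i:      1  2  3  4  5  6  7  8  9 10 11 12 13
a[i]:  14 15 12 17 14 16 16 18 17 20 18 19 28
dp:     1  2  1  3  2  3  4  5  5  6  6  7  8
max dp = 8, so deletions = 13 − 8 = 5.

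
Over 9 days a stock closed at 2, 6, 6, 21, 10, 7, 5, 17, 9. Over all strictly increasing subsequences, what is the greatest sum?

35

Let S[i] be the best sum of a strictly increasing subsequence ending at i:
i:      1  2  3  4  5  6  7  8  9
a[i]:   2  6  6 21 10  7  5 17  9
S:      2  8  8 29 18 15  7 35 24
Maximum is 35 (e.g. 2 + 6 + 10 + 17).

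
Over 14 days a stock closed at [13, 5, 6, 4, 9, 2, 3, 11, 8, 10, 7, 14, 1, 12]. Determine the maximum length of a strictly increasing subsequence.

5

Track the smallest tail for each achievable length (strict):
13 → extends → [13]
5 → replaces 13 → [5]
6 → extends → [5, 6]
4 → replaces 5 → [4, 6]
9 → extends → [4, 6, 9]
2 → replaces 4 → [2, 6, 9]
3 → replaces 6 → [2, 3, 9]
11 → extends → [2, 3, 9, 11]
8 → replaces 9 → [2, 3, 8, 11]
10 → replaces 11 → [2, 3, 8, 10]
7 → replaces 8 → [2, 3, 7, 10]
14 → extends → [2, 3, 7, 10, 14]
1 → replaces 2 → [1, 3, 7, 10, 14]
12 → replaces 14 → [1, 3, 7, 10, 12]
Five tails, so the longest strictly increasing subsequence has length 5 (e.g. 5, 6, 9, 11, 14).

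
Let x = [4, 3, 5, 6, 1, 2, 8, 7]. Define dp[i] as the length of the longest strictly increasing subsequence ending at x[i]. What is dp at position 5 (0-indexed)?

dp[i] = 1 + max{dp[j] : j<i, x[j]<x[i]} (or 1 if no such j):
i:     0 1 2 3 4 5 6 7
x[i]:  4 3 5 6 1 2 8 7
dp:    1 1 2 3 1 2 4 4
At index 5 the value is 2.

2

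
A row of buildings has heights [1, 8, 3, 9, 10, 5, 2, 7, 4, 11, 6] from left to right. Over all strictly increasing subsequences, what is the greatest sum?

39

Let S[i] be the best sum of a strictly increasing subsequence ending at i:
i:      1  2  3  4  5  6  7  8  9 10 11
a[i]:   1  8  3  9 10  5  2  7  4 11  6
S:      1  9  4 18 28  9  3 16  8 39 15
Maximum is 39 (e.g. 1 + 8 + 9 + 10 + 11).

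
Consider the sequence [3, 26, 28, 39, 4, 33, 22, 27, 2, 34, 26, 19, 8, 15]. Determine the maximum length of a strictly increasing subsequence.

5

Let dp[i] be the length of the longest such subsequence ending at index i:
i:      1  2  3  4  5  6  7  8  9 10 11 12 13 14
a[i]:   3 26 28 39  4 33 22 27  2 34 26 19  8 15
dp:     1  2  3  4  2  4  3  4  1  5  4  3  3  4
Maximum dp value is 5.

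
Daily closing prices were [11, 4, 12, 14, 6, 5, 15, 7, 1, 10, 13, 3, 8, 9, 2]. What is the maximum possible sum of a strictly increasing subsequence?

52

Let S[i] be the best sum of a strictly increasing subsequence ending at i:
i:      1  2  3  4  5  6  7  8  9 10 11 12 13 14 15
a[i]:  11  4 12 14  6  5 15  7  1 10 13  3  8  9  2
S:     11  4 23 37 10  9 52 17  1 27 40  4 25 34  3
Maximum is 52 (e.g. 11 + 12 + 14 + 15).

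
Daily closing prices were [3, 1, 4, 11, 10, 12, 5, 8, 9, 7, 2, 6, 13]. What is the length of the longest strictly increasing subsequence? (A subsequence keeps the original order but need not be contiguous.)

Track the smallest tail for each achievable length (strict):
3 → extends → [3]
1 → replaces 3 → [1]
4 → extends → [1, 4]
11 → extends → [1, 4, 11]
10 → replaces 11 → [1, 4, 10]
12 → extends → [1, 4, 10, 12]
5 → replaces 10 → [1, 4, 5, 12]
8 → replaces 12 → [1, 4, 5, 8]
9 → extends → [1, 4, 5, 8, 9]
7 → replaces 8 → [1, 4, 5, 7, 9]
2 → replaces 4 → [1, 2, 5, 7, 9]
6 → replaces 7 → [1, 2, 5, 6, 9]
13 → extends → [1, 2, 5, 6, 9, 13]
Six tails, so the longest strictly increasing subsequence has length 6 (e.g. 3, 4, 5, 8, 9, 13).

6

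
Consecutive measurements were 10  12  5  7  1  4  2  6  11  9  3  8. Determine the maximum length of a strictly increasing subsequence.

Let dp[i] be the length of the longest such subsequence ending at index i:
i:      1  2  3  4  5  6  7  8  9 10 11 12
a[i]:  10 12  5  7  1  4  2  6 11  9  3  8
dp:     1  2  1  2  1  2  2  3  4  4  3  4
Maximum dp value is 4.

4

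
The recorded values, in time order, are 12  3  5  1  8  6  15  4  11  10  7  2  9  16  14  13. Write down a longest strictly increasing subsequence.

3, 5, 6, 7, 9, 16

Patience tails give the LIS length; then backtrack through the dp parents:
12 → extends → [12]
3 → replaces 12 → [3]
5 → extends → [3, 5]
1 → replaces 3 → [1, 5]
8 → extends → [1, 5, 8]
6 → replaces 8 → [1, 5, 6]
15 → extends → [1, 5, 6, 15]
4 → replaces 5 → [1, 4, 6, 15]
11 → replaces 15 → [1, 4, 6, 11]
10 → replaces 11 → [1, 4, 6, 10]
7 → replaces 10 → [1, 4, 6, 7]
2 → replaces 4 → [1, 2, 6, 7]
9 → extends → [1, 2, 6, 7, 9]
16 → extends → [1, 2, 6, 7, 9, 16]
14 → replaces 16 → [1, 2, 6, 7, 9, 14]
13 → replaces 14 → [1, 2, 6, 7, 9, 13]
Length 6; one witness is 3, 5, 6, 7, 9, 16.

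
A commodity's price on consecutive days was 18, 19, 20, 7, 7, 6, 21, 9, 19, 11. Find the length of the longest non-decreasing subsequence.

4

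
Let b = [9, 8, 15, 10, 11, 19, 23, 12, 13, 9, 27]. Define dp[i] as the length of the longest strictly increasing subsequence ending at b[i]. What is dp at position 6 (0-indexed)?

dp[i] = 1 + max{dp[j] : j<i, b[j]<b[i]} (or 1 if no such j):
i:      0  1  2  3  4  5  6  7  8  9 10
b[i]:   9  8 15 10 11 19 23 12 13  9 27
dp:     1  1  2  2  3  4  5  4  5  2  6
At index 6 the value is 5.

5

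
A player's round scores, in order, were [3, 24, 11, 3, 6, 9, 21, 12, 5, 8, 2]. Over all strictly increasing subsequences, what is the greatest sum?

39

Let S[i] be the best sum of a strictly increasing subsequence ending at i:
i:      1  2  3  4  5  6  7  8  9 10 11
a[i]:   3 24 11  3  6  9 21 12  5  8  2
S:      3 27 14  3  9 18 39 30  8 17  2
Maximum is 39 (e.g. 3 + 6 + 9 + 21).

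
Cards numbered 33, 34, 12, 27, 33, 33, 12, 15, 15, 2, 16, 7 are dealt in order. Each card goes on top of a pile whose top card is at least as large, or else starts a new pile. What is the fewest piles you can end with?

3

Place each on the leftmost legal pile:
33 → new pile 1 (tops now [33])
34 → new pile 2 (tops now [33, 34])
12 → pile 1 (tops now [12, 34])
27 → pile 2 (tops now [12, 27])
33 → new pile 3 (tops now [12, 27, 33])
33 → pile 3 (tops now [12, 27, 33])
12 → pile 1 (tops now [12, 27, 33])
15 → pile 2 (tops now [12, 15, 33])
15 → pile 2 (tops now [12, 15, 33])
2 → pile 1 (tops now [2, 15, 33])
16 → pile 3 (tops now [2, 15, 16])
7 → pile 2 (tops now [2, 7, 16])
Three piles.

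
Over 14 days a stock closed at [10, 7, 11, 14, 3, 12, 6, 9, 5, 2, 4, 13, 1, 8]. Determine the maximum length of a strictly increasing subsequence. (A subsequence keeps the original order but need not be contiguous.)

Track the smallest tail for each achievable length (strict):
10 → extends → [10]
7 → replaces 10 → [7]
11 → extends → [7, 11]
14 → extends → [7, 11, 14]
3 → replaces 7 → [3, 11, 14]
12 → replaces 14 → [3, 11, 12]
6 → replaces 11 → [3, 6, 12]
9 → replaces 12 → [3, 6, 9]
5 → replaces 6 → [3, 5, 9]
2 → replaces 3 → [2, 5, 9]
4 → replaces 5 → [2, 4, 9]
13 → extends → [2, 4, 9, 13]
1 → replaces 2 → [1, 4, 9, 13]
8 → replaces 9 → [1, 4, 8, 13]
Four tails, so the longest strictly increasing subsequence has length 4 (e.g. 10, 11, 12, 13).

4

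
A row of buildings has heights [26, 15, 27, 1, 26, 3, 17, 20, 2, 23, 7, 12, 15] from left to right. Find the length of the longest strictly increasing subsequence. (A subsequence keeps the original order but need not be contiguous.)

5

Track the smallest tail for each achievable length (strict):
26 → extends → [26]
15 → replaces 26 → [15]
27 → extends → [15, 27]
1 → replaces 15 → [1, 27]
26 → replaces 27 → [1, 26]
3 → replaces 26 → [1, 3]
17 → extends → [1, 3, 17]
20 → extends → [1, 3, 17, 20]
2 → replaces 3 → [1, 2, 17, 20]
23 → extends → [1, 2, 17, 20, 23]
7 → replaces 17 → [1, 2, 7, 20, 23]
12 → replaces 20 → [1, 2, 7, 12, 23]
15 → replaces 23 → [1, 2, 7, 12, 15]
Five tails, so the longest strictly increasing subsequence has length 5 (e.g. 1, 3, 17, 20, 23).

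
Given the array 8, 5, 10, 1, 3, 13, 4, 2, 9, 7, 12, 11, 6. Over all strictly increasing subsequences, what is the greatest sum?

31

Let S[i] be the best sum of a strictly increasing subsequence ending at i:
i:      1  2  3  4  5  6  7  8  9 10 11 12 13
a[i]:   8  5 10  1  3 13  4  2  9  7 12 11  6
S:      8  5 18  1  4 31  8  3 17 15 30 29 14
Maximum is 31 (e.g. 8 + 10 + 13).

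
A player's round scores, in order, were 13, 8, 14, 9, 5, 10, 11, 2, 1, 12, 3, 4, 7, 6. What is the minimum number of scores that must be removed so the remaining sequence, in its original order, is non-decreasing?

Fewest deletions = n − (longest non-decreasing subsequence).
Patience tails:
13 → extends → [13]
8 → replaces 13 → [8]
14 → extends → [8, 14]
9 → replaces 14 → [8, 9]
5 → replaces 8 → [5, 9]
10 → extends → [5, 9, 10]
11 → extends → [5, 9, 10, 11]
2 → replaces 5 → [2, 9, 10, 11]
1 → replaces 2 → [1, 9, 10, 11]
12 → extends → [1, 9, 10, 11, 12]
3 → replaces 9 → [1, 3, 10, 11, 12]
4 → replaces 10 → [1, 3, 4, 11, 12]
7 → replaces 11 → [1, 3, 4, 7, 12]
6 → replaces 7 → [1, 3, 4, 6, 12]
Longest non-decreasing subsequence has length 5, so deletions = 14 − 5 = 9.

9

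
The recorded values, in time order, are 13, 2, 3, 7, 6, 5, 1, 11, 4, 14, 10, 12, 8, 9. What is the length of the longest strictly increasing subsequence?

Let dp[i] be the length of the longest such subsequence ending at index i:
i:      1  2  3  4  5  6  7  8  9 10 11 12 13 14
a[i]:  13  2  3  7  6  5  1 11  4 14 10 12  8  9
dp:     1  1  2  3  3  3  1  4  3  5  4  5  4  5
Maximum dp value is 5.

5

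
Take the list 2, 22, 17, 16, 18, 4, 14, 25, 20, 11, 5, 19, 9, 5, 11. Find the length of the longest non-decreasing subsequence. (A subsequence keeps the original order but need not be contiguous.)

5

Track the smallest tail for each achievable length (allowing ties):
2 → extends → [2]
22 → extends → [2, 22]
17 → replaces 22 → [2, 17]
16 → replaces 17 → [2, 16]
18 → extends → [2, 16, 18]
4 → replaces 16 → [2, 4, 18]
14 → replaces 18 → [2, 4, 14]
25 → extends → [2, 4, 14, 25]
20 → replaces 25 → [2, 4, 14, 20]
11 → replaces 14 → [2, 4, 11, 20]
5 → replaces 11 → [2, 4, 5, 20]
19 → replaces 20 → [2, 4, 5, 19]
9 → replaces 19 → [2, 4, 5, 9]
5 → replaces 9 → [2, 4, 5, 5]
11 → extends → [2, 4, 5, 5, 11]
Five tails, so the longest non-decreasing subsequence has length 5 (e.g. 2, 4, 5, 9, 11).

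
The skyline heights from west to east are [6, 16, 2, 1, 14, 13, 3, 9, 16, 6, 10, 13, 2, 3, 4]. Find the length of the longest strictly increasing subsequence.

5

Let dp[i] be the length of the longest such subsequence ending at index i:
i:      1  2  3  4  5  6  7  8  9 10 11 12 13 14 15
a[i]:   6 16  2  1 14 13  3  9 16  6 10 13  2  3  4
dp:     1  2  1  1  2  2  2  3  4  3  4  5  2  3  4
Maximum dp value is 5.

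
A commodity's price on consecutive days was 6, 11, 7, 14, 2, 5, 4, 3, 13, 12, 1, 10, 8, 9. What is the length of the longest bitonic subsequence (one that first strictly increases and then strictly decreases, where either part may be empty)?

7

inc[i] = longest strictly increasing subsequence ending at i; dec[i] = longest strictly decreasing subsequence starting at i:
i:      1  2  3  4  5  6  7  8  9 10 11 12 13 14
a[i]:   6 11  7 14  2  5  4  3 13 12  1 10  8  9
inc:    1  2  2  3  1  2  2  2  3  3  1  3  3  4
dec:    5  6  5  5  2  4  3  2  4  3  1  2  1  1
Best peak at i=2 (value 11): inc=2, dec=6, length 2+6−1 = 7.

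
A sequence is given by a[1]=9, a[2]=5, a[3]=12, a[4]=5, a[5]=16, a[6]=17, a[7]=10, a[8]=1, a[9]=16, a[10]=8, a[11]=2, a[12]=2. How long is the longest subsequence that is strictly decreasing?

Negate each value so 'decreasing' becomes 'increasing', then run patience tails on the negated sequence:
-9 → extends → [-9]
-5 → extends → [-9, -5]
-12 → replaces -9 → [-12, -5]
-5 → already a tail → [-12, -5]
-16 → replaces -12 → [-16, -5]
-17 → replaces -16 → [-17, -5]
-10 → replaces -5 → [-17, -10]
-1 → extends → [-17, -10, -1]
-16 → replaces -10 → [-17, -16, -1]
-8 → replaces -1 → [-17, -16, -8]
-2 → extends → [-17, -16, -8, -2]
-2 → already a tail → [-17, -16, -8, -2]
Four tails, so the longest strictly decreasing subsequence of the original has length 4.

4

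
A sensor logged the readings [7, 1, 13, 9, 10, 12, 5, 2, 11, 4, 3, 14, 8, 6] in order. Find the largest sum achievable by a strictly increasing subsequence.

52

Let S[i] be the best sum of a strictly increasing subsequence ending at i:
i:      1  2  3  4  5  6  7  8  9 10 11 12 13 14
a[i]:   7  1 13  9 10 12  5  2 11  4  3 14  8  6
S:      7  1 20 16 26 38  6  3 37  7  6 52 15 13
Maximum is 52 (e.g. 7 + 9 + 10 + 12 + 14).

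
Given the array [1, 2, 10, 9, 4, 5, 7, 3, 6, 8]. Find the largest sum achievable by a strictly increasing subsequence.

27

Let S[i] be the best sum of a strictly increasing subsequence ending at i:
i:      1  2  3  4  5  6  7  8  9 10
a[i]:   1  2 10  9  4  5  7  3  6  8
S:      1  3 13 12  7 12 19  6 18 27
Maximum is 27 (e.g. 1 + 2 + 4 + 5 + 7 + 8).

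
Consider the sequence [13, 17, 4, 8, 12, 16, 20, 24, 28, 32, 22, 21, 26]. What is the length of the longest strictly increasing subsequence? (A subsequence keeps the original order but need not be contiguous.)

8

Track the smallest tail for each achievable length (strict):
13 → extends → [13]
17 → extends → [13, 17]
4 → replaces 13 → [4, 17]
8 → replaces 17 → [4, 8]
12 → extends → [4, 8, 12]
16 → extends → [4, 8, 12, 16]
20 → extends → [4, 8, 12, 16, 20]
24 → extends → [4, 8, 12, 16, 20, 24]
28 → extends → [4, 8, 12, 16, 20, 24, 28]
32 → extends → [4, 8, 12, 16, 20, 24, 28, 32]
22 → replaces 24 → [4, 8, 12, 16, 20, 22, 28, 32]
21 → replaces 22 → [4, 8, 12, 16, 20, 21, 28, 32]
26 → replaces 28 → [4, 8, 12, 16, 20, 21, 26, 32]
Eight tails, so the longest strictly increasing subsequence has length 8 (e.g. 4, 8, 12, 16, 20, 24, 28, 32).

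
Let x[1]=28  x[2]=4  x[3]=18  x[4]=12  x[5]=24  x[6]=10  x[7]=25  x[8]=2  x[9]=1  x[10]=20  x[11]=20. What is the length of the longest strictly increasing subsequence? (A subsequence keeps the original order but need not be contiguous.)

4

Let dp[i] be the length of the longest such subsequence ending at index i:
i:      1  2  3  4  5  6  7  8  9 10 11
x[i]:  28  4 18 12 24 10 25  2  1 20 20
dp:     1  1  2  2  3  2  4  1  1  3  3
Maximum dp value is 4.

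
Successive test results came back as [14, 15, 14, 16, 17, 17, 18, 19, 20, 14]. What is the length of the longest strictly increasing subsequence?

7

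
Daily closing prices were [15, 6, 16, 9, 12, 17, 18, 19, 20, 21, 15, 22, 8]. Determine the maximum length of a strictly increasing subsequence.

9

Let dp[i] be the length of the longest such subsequence ending at index i:
i:      1  2  3  4  5  6  7  8  9 10 11 12 13
a[i]:  15  6 16  9 12 17 18 19 20 21 15 22  8
dp:     1  1  2  2  3  4  5  6  7  8  4  9  2
Maximum dp value is 9.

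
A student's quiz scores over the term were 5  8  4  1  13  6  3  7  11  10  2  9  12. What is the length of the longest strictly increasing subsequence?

Let dp[i] be the length of the longest such subsequence ending at index i:
i:      1  2  3  4  5  6  7  8  9 10 11 12 13
a[i]:   5  8  4  1 13  6  3  7 11 10  2  9 12
dp:     1  2  1  1  3  2  2  3  4  4  2  4  5
Maximum dp value is 5.

5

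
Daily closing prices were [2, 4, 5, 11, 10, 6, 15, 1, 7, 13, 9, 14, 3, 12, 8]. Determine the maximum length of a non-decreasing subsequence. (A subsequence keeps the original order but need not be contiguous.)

Track the smallest tail for each achievable length (allowing ties):
2 → extends → [2]
4 → extends → [2, 4]
5 → extends → [2, 4, 5]
11 → extends → [2, 4, 5, 11]
10 → replaces 11 → [2, 4, 5, 10]
6 → replaces 10 → [2, 4, 5, 6]
15 → extends → [2, 4, 5, 6, 15]
1 → replaces 2 → [1, 4, 5, 6, 15]
7 → replaces 15 → [1, 4, 5, 6, 7]
13 → extends → [1, 4, 5, 6, 7, 13]
9 → replaces 13 → [1, 4, 5, 6, 7, 9]
14 → extends → [1, 4, 5, 6, 7, 9, 14]
3 → replaces 4 → [1, 3, 5, 6, 7, 9, 14]
12 → replaces 14 → [1, 3, 5, 6, 7, 9, 12]
8 → replaces 9 → [1, 3, 5, 6, 7, 8, 12]
Seven tails, so the longest non-decreasing subsequence has length 7 (e.g. 2, 4, 5, 6, 7, 13, 14).

7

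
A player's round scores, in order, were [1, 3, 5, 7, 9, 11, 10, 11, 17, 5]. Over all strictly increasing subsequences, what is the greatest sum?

Let S[i] be the best sum of a strictly increasing subsequence ending at i:
i:      1  2  3  4  5  6  7  8  9 10
a[i]:   1  3  5  7  9 11 10 11 17  5
S:      1  4  9 16 25 36 35 46 63  9
Maximum is 63 (e.g. 1 + 3 + 5 + 7 + 9 + 10 + 11 + 17).

63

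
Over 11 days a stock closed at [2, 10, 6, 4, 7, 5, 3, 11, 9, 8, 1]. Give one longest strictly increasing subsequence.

2, 6, 7, 11

Patience tails give the LIS length; then backtrack through the dp parents:
2 → extends → [2]
10 → extends → [2, 10]
6 → replaces 10 → [2, 6]
4 → replaces 6 → [2, 4]
7 → extends → [2, 4, 7]
5 → replaces 7 → [2, 4, 5]
3 → replaces 4 → [2, 3, 5]
11 → extends → [2, 3, 5, 11]
9 → replaces 11 → [2, 3, 5, 9]
8 → replaces 9 → [2, 3, 5, 8]
1 → replaces 2 → [1, 3, 5, 8]
Length 4; one witness is 2, 6, 7, 11.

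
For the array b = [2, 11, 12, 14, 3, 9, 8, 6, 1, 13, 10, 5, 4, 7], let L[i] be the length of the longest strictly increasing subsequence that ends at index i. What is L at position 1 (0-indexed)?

2

dp[i] = 1 + max{dp[j] : j<i, b[j]<b[i]} (or 1 if no such j):
i:      0  1  2  3  4  5  6  7  8  9 10 11 12 13
b[i]:   2 11 12 14  3  9  8  6  1 13 10  5  4  7
dp:     1  2  3  4  2  3  3  3  1  4  4  3  3  4
At index 1 the value is 2.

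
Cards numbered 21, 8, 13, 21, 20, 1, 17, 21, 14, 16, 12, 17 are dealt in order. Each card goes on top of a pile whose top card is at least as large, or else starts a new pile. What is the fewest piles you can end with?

Place each on the leftmost legal pile:
21 → new pile 1 (tops now [21])
8 → pile 1 (tops now [8])
13 → new pile 2 (tops now [8, 13])
21 → new pile 3 (tops now [8, 13, 21])
20 → pile 3 (tops now [8, 13, 20])
1 → pile 1 (tops now [1, 13, 20])
17 → pile 3 (tops now [1, 13, 17])
21 → new pile 4 (tops now [1, 13, 17, 21])
14 → pile 3 (tops now [1, 13, 14, 21])
16 → pile 4 (tops now [1, 13, 14, 16])
12 → pile 2 (tops now [1, 12, 14, 16])
17 → new pile 5 (tops now [1, 12, 14, 16, 17])
Five piles.

5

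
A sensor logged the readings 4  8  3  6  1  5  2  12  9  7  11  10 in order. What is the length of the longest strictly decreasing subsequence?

4

Let dp[i] be the longest strictly decreasing subsequence ending at i:
i:      1  2  3  4  5  6  7  8  9 10 11 12
a[i]:   4  8  3  6  1  5  2 12  9  7 11 10
dp:     1  1  2  2  3  3  4  1  2  3  2  3
Maximum is 4.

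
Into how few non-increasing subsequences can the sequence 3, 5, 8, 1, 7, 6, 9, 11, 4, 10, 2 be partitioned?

5

Place each on the leftmost legal pile:
3 → new pile 1 (tops now [3])
5 → new pile 2 (tops now [3, 5])
8 → new pile 3 (tops now [3, 5, 8])
1 → pile 1 (tops now [1, 5, 8])
7 → pile 3 (tops now [1, 5, 7])
6 → pile 3 (tops now [1, 5, 6])
9 → new pile 4 (tops now [1, 5, 6, 9])
11 → new pile 5 (tops now [1, 5, 6, 9, 11])
4 → pile 2 (tops now [1, 4, 6, 9, 11])
10 → pile 5 (tops now [1, 4, 6, 9, 10])
2 → pile 2 (tops now [1, 2, 6, 9, 10])
Five piles.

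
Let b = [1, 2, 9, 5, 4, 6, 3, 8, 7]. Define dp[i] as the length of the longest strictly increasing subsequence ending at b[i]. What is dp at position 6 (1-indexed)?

dp[i] = 1 + max{dp[j] : j<i, b[j]<b[i]} (or 1 if no such j):
i:     1 2 3 4 5 6 7 8 9
b[i]:  1 2 9 5 4 6 3 8 7
dp:    1 2 3 3 3 4 3 5 5
At index 6 the value is 4.

4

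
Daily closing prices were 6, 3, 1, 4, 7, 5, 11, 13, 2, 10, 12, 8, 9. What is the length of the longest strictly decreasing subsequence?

Let dp[i] be the longest strictly decreasing subsequence ending at i:
i:      1  2  3  4  5  6  7  8  9 10 11 12 13
a[i]:   6  3  1  4  7  5 11 13  2 10 12  8  9
dp:     1  2  3  2  1  2  1  1  3  2  2  3  3
Maximum is 3.

3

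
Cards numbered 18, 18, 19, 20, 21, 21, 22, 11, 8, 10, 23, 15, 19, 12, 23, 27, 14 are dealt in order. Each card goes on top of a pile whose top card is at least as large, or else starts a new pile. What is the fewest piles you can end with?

The minimum number of non-increasing subsequences covering a sequence equals the length of its longest strictly increasing subsequence.
LIS length is 7 (e.g. 18, 19, 20, 21, 22, 23, 27), so 7 piles are needed.

7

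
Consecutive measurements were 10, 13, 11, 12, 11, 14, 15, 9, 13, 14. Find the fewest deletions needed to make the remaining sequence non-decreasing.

Fewest deletions = n − (longest non-decreasing subsequence).
Patience tails:
10 → extends → [10]
13 → extends → [10, 13]
11 → replaces 13 → [10, 11]
12 → extends → [10, 11, 12]
11 → replaces 12 → [10, 11, 11]
14 → extends → [10, 11, 11, 14]
15 → extends → [10, 11, 11, 14, 15]
9 → replaces 10 → [9, 11, 11, 14, 15]
13 → replaces 14 → [9, 11, 11, 13, 15]
14 → replaces 15 → [9, 11, 11, 13, 14]
Longest non-decreasing subsequence has length 5, so deletions = 10 − 5 = 5.

5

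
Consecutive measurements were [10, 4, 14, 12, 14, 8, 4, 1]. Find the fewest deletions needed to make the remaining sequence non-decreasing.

5

Fewest deletions = n − (longest non-decreasing subsequence).
i:      1  2  3  4  5  6  7  8
a[i]:  10  4 14 12 14  8  4  1
dp:     1  1  2  2  3  2  2  1
max dp = 3, so deletions = 8 − 3 = 5.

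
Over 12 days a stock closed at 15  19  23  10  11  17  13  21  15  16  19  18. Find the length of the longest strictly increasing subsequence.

Track the smallest tail for each achievable length (strict):
15 → extends → [15]
19 → extends → [15, 19]
23 → extends → [15, 19, 23]
10 → replaces 15 → [10, 19, 23]
11 → replaces 19 → [10, 11, 23]
17 → replaces 23 → [10, 11, 17]
13 → replaces 17 → [10, 11, 13]
21 → extends → [10, 11, 13, 21]
15 → replaces 21 → [10, 11, 13, 15]
16 → extends → [10, 11, 13, 15, 16]
19 → extends → [10, 11, 13, 15, 16, 19]
18 → replaces 19 → [10, 11, 13, 15, 16, 18]
Six tails, so the longest strictly increasing subsequence has length 6 (e.g. 10, 11, 13, 15, 16, 19).

6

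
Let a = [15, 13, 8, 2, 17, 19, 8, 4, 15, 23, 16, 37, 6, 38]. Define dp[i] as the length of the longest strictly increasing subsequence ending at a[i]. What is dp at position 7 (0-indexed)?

dp[i] = 1 + max{dp[j] : j<i, a[j]<a[i]} (or 1 if no such j):
i:      0  1  2  3  4  5  6  7  8  9 10 11 12 13
a[i]:  15 13  8  2 17 19  8  4 15 23 16 37  6 38
dp:     1  1  1  1  2  3  2  2  3  4  4  5  3  6
At index 7 the value is 2.

2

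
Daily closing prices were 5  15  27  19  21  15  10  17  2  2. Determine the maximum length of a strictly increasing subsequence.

4

Let dp[i] be the length of the longest such subsequence ending at index i:
i:      1  2  3  4  5  6  7  8  9 10
a[i]:   5 15 27 19 21 15 10 17  2  2
dp:     1  2  3  3  4  2  2  3  1  1
Maximum dp value is 4.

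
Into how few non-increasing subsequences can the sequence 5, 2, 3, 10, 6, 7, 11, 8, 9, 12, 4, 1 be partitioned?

Place each on the leftmost legal pile:
5 → new pile 1 (tops now [5])
2 → pile 1 (tops now [2])
3 → new pile 2 (tops now [2, 3])
10 → new pile 3 (tops now [2, 3, 10])
6 → pile 3 (tops now [2, 3, 6])
7 → new pile 4 (tops now [2, 3, 6, 7])
11 → new pile 5 (tops now [2, 3, 6, 7, 11])
8 → pile 5 (tops now [2, 3, 6, 7, 8])
9 → new pile 6 (tops now [2, 3, 6, 7, 8, 9])
12 → new pile 7 (tops now [2, 3, 6, 7, 8, 9, 12])
4 → pile 3 (tops now [2, 3, 4, 7, 8, 9, 12])
1 → pile 1 (tops now [1, 3, 4, 7, 8, 9, 12])
Seven piles.

7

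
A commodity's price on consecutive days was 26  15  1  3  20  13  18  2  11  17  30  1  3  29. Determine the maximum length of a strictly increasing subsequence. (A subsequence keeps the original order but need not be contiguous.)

Track the smallest tail for each achievable length (strict):
26 → extends → [26]
15 → replaces 26 → [15]
1 → replaces 15 → [1]
3 → extends → [1, 3]
20 → extends → [1, 3, 20]
13 → replaces 20 → [1, 3, 13]
18 → extends → [1, 3, 13, 18]
2 → replaces 3 → [1, 2, 13, 18]
11 → replaces 13 → [1, 2, 11, 18]
17 → replaces 18 → [1, 2, 11, 17]
30 → extends → [1, 2, 11, 17, 30]
1 → already a tail → [1, 2, 11, 17, 30]
3 → replaces 11 → [1, 2, 3, 17, 30]
29 → replaces 30 → [1, 2, 3, 17, 29]
Five tails, so the longest strictly increasing subsequence has length 5 (e.g. 1, 3, 13, 18, 30).

5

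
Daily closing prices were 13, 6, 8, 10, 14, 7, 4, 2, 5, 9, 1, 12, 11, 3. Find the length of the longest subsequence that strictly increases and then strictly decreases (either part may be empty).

inc[i] = longest strictly increasing subsequence ending at i; dec[i] = longest strictly decreasing subsequence starting at i:
i:      1  2  3  4  5  6  7  8  9 10 11 12 13 14
a[i]:  13  6  8 10 14  7  4  2  5  9  1 12 11  3
inc:    1  1  2  3  4  2  1  1  2  3  1  4  4  2
dec:    6  4  5  5  5  4  3  2  2  2  1  3  2  1
Best peak at i=5 (value 14): inc=4, dec=5, length 4+5−1 = 8.

8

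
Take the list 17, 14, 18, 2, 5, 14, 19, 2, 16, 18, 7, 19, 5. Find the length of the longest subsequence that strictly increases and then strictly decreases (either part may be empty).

inc[i] = longest strictly increasing subsequence ending at i; dec[i] = longest strictly decreasing subsequence starting at i:
i:      1  2  3  4  5  6  7  8  9 10 11 12 13
a[i]:  17 14 18  2  5 14 19  2 16 18  7 19  5
inc:    1  1  2  1  2  3  4  1  4  5  3  6  2
dec:    4  3  4  1  2  3  4  1  3  3  2  2  1
Best peak at i=7 (value 19): inc=4, dec=4, length 4+4−1 = 7.

7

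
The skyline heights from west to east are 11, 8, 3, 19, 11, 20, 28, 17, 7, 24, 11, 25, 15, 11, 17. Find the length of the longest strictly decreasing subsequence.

4

Let dp[i] be the longest strictly decreasing subsequence ending at i:
i:      1  2  3  4  5  6  7  8  9 10 11 12 13 14 15
a[i]:  11  8  3 19 11 20 28 17  7 24 11 25 15 11 17
dp:     1  2  3  1  2  1  1  2  3  2  3  2  3  4  3
Maximum is 4.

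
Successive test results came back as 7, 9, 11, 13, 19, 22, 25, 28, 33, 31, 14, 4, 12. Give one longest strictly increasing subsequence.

7, 9, 11, 13, 19, 22, 25, 28, 33

Patience tails give the LIS length; then backtrack through the dp parents:
7 → extends → [7]
9 → extends → [7, 9]
11 → extends → [7, 9, 11]
13 → extends → [7, 9, 11, 13]
19 → extends → [7, 9, 11, 13, 19]
22 → extends → [7, 9, 11, 13, 19, 22]
25 → extends → [7, 9, 11, 13, 19, 22, 25]
28 → extends → [7, 9, 11, 13, 19, 22, 25, 28]
33 → extends → [7, 9, 11, 13, 19, 22, 25, 28, 33]
31 → replaces 33 → [7, 9, 11, 13, 19, 22, 25, 28, 31]
14 → replaces 19 → [7, 9, 11, 13, 14, 22, 25, 28, 31]
4 → replaces 7 → [4, 9, 11, 13, 14, 22, 25, 28, 31]
12 → replaces 13 → [4, 9, 11, 12, 14, 22, 25, 28, 31]
Length 9; one witness is 7, 9, 11, 13, 19, 22, 25, 28, 33.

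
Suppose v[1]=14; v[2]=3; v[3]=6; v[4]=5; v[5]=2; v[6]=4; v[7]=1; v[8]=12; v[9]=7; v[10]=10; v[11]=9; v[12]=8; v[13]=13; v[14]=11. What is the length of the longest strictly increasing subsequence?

5

Let dp[i] be the length of the longest such subsequence ending at index i:
i:      1  2  3  4  5  6  7  8  9 10 11 12 13 14
v[i]:  14  3  6  5  2  4  1 12  7 10  9  8 13 11
dp:     1  1  2  2  1  2  1  3  3  4  4  4  5  5
Maximum dp value is 5.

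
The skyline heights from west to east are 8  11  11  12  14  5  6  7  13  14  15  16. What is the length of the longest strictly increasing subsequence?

7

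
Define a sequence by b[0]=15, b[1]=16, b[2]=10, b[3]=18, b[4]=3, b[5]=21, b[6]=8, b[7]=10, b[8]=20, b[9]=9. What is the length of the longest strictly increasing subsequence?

4

Track the smallest tail for each achievable length (strict):
15 → extends → [15]
16 → extends → [15, 16]
10 → replaces 15 → [10, 16]
18 → extends → [10, 16, 18]
3 → replaces 10 → [3, 16, 18]
21 → extends → [3, 16, 18, 21]
8 → replaces 16 → [3, 8, 18, 21]
10 → replaces 18 → [3, 8, 10, 21]
20 → replaces 21 → [3, 8, 10, 20]
9 → replaces 10 → [3, 8, 9, 20]
Four tails, so the longest strictly increasing subsequence has length 4 (e.g. 15, 16, 18, 21).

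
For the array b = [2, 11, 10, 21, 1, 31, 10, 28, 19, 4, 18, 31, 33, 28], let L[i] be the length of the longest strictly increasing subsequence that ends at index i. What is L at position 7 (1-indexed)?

2

dp[i] = 1 + max{dp[j] : j<i, b[j]<b[i]} (or 1 if no such j):
i:      1  2  3  4  5  6  7  8  9 10 11 12 13 14
b[i]:   2 11 10 21  1 31 10 28 19  4 18 31 33 28
dp:     1  2  2  3  1  4  2  4  3  2  3  5  6  4
At index 7 the value is 2.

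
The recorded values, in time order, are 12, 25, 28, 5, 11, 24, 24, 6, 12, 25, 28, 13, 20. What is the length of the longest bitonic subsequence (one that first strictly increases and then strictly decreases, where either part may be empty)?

inc[i] = longest strictly increasing subsequence ending at i; dec[i] = longest strictly decreasing subsequence starting at i:
i:      1  2  3  4  5  6  7  8  9 10 11 12 13
a[i]:  12 25 28  5 11 24 24  6 12 25 28 13 20
inc:    1  2  3  1  2  3  3  2  3  4  5  4  5
dec:    3  3  3  1  2  2  2  1  1  2  2  1  1
Best peak at i=11 (value 28): inc=5, dec=2, length 5+2−1 = 6.

6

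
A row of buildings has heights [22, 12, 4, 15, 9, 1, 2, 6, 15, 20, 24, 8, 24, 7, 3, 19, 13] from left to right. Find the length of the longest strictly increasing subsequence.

6

Track the smallest tail for each achievable length (strict):
22 → extends → [22]
12 → replaces 22 → [12]
4 → replaces 12 → [4]
15 → extends → [4, 15]
9 → replaces 15 → [4, 9]
1 → replaces 4 → [1, 9]
2 → replaces 9 → [1, 2]
6 → extends → [1, 2, 6]
15 → extends → [1, 2, 6, 15]
20 → extends → [1, 2, 6, 15, 20]
24 → extends → [1, 2, 6, 15, 20, 24]
8 → replaces 15 → [1, 2, 6, 8, 20, 24]
24 → already a tail → [1, 2, 6, 8, 20, 24]
7 → replaces 8 → [1, 2, 6, 7, 20, 24]
3 → replaces 6 → [1, 2, 3, 7, 20, 24]
19 → replaces 20 → [1, 2, 3, 7, 19, 24]
13 → replaces 19 → [1, 2, 3, 7, 13, 24]
Six tails, so the longest strictly increasing subsequence has length 6 (e.g. 1, 2, 6, 15, 20, 24).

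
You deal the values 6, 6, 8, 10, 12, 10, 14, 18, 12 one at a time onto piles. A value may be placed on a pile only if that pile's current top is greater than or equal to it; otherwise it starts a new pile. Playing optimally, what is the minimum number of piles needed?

6

The minimum number of non-increasing subsequences covering a sequence equals the length of its longest strictly increasing subsequence.
LIS length is 6 (e.g. 6, 8, 10, 12, 14, 18), so 6 piles are needed.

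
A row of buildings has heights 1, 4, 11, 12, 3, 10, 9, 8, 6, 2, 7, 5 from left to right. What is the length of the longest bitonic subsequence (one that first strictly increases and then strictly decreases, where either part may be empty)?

inc[i] = longest strictly increasing subsequence ending at i; dec[i] = longest strictly decreasing subsequence starting at i:
i:      1  2  3  4  5  6  7  8  9 10 11 12
a[i]:   1  4 11 12  3 10  9  8  6  2  7  5
inc:    1  2  3  4  2  3  3  3  3  2  4  3
dec:    1  3  6  6  2  5  4  3  2  1  2  1
Best peak at i=4 (value 12): inc=4, dec=6, length 4+6−1 = 9.

9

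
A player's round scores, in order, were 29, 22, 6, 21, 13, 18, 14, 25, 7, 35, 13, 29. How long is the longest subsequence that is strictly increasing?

Let dp[i] be the length of the longest such subsequence ending at index i:
i:      1  2  3  4  5  6  7  8  9 10 11 12
a[i]:  29 22  6 21 13 18 14 25  7 35 13 29
dp:     1  1  1  2  2  3  3  4  2  5  3  5
Maximum dp value is 5.

5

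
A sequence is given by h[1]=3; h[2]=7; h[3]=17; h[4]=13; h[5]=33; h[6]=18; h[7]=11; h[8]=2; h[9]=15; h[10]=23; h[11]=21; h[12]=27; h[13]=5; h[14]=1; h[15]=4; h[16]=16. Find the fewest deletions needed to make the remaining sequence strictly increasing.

10

Fewest deletions = n − (longest strictly increasing subsequence).
Patience tails:
3 → extends → [3]
7 → extends → [3, 7]
17 → extends → [3, 7, 17]
13 → replaces 17 → [3, 7, 13]
33 → extends → [3, 7, 13, 33]
18 → replaces 33 → [3, 7, 13, 18]
11 → replaces 13 → [3, 7, 11, 18]
2 → replaces 3 → [2, 7, 11, 18]
15 → replaces 18 → [2, 7, 11, 15]
23 → extends → [2, 7, 11, 15, 23]
21 → replaces 23 → [2, 7, 11, 15, 21]
27 → extends → [2, 7, 11, 15, 21, 27]
5 → replaces 7 → [2, 5, 11, 15, 21, 27]
1 → replaces 2 → [1, 5, 11, 15, 21, 27]
4 → replaces 5 → [1, 4, 11, 15, 21, 27]
16 → replaces 21 → [1, 4, 11, 15, 16, 27]
Longest strictly increasing subsequence has length 6, so deletions = 16 − 6 = 10.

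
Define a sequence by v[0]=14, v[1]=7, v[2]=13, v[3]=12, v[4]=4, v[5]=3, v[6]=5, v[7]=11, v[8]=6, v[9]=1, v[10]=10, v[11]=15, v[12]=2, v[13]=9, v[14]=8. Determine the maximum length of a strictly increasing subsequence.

5

Track the smallest tail for each achievable length (strict):
14 → extends → [14]
7 → replaces 14 → [7]
13 → extends → [7, 13]
12 → replaces 13 → [7, 12]
4 → replaces 7 → [4, 12]
3 → replaces 4 → [3, 12]
5 → replaces 12 → [3, 5]
11 → extends → [3, 5, 11]
6 → replaces 11 → [3, 5, 6]
1 → replaces 3 → [1, 5, 6]
10 → extends → [1, 5, 6, 10]
15 → extends → [1, 5, 6, 10, 15]
2 → replaces 5 → [1, 2, 6, 10, 15]
9 → replaces 10 → [1, 2, 6, 9, 15]
8 → replaces 9 → [1, 2, 6, 8, 15]
Five tails, so the longest strictly increasing subsequence has length 5 (e.g. 4, 5, 6, 10, 15).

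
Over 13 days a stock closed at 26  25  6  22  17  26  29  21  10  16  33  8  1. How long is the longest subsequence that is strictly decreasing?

7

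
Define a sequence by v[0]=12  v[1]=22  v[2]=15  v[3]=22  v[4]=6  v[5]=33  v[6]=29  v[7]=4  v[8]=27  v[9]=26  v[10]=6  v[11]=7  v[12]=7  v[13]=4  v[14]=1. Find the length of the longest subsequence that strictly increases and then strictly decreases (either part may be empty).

inc[i] = longest strictly increasing subsequence ending at i; dec[i] = longest strictly decreasing subsequence starting at i:
i:      0  1  2  3  4  5  6  7  8  9 10 11 12 13 14
v[i]:  12 22 15 22  6 33 29  4 27 26  6  7  7  4  1
inc:    1  2  2  3  1  4  4  1  4  4  2  3  3  1  1
dec:    4  5  4  4  3  7  6  2  5  4  3  3  3  2  1
Best peak at i=5 (value 33): inc=4, dec=7, length 4+7−1 = 10.

10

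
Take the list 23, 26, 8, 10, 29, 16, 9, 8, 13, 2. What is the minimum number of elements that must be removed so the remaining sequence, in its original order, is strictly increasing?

Fewest deletions = n − (longest strictly increasing subsequence).
Patience tails:
23 → extends → [23]
26 → extends → [23, 26]
8 → replaces 23 → [8, 26]
10 → replaces 26 → [8, 10]
29 → extends → [8, 10, 29]
16 → replaces 29 → [8, 10, 16]
9 → replaces 10 → [8, 9, 16]
8 → already a tail → [8, 9, 16]
13 → replaces 16 → [8, 9, 13]
2 → replaces 8 → [2, 9, 13]
Longest strictly increasing subsequence has length 3, so deletions = 10 − 3 = 7.

7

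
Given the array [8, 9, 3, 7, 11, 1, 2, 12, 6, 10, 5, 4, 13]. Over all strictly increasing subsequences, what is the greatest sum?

Let S[i] be the best sum of a strictly increasing subsequence ending at i:
i:      1  2  3  4  5  6  7  8  9 10 11 12 13
a[i]:   8  9  3  7 11  1  2 12  6 10  5  4 13
S:      8 17  3 10 28  1  3 40  9 27  8  7 53
Maximum is 53 (e.g. 8 + 9 + 11 + 12 + 13).

53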